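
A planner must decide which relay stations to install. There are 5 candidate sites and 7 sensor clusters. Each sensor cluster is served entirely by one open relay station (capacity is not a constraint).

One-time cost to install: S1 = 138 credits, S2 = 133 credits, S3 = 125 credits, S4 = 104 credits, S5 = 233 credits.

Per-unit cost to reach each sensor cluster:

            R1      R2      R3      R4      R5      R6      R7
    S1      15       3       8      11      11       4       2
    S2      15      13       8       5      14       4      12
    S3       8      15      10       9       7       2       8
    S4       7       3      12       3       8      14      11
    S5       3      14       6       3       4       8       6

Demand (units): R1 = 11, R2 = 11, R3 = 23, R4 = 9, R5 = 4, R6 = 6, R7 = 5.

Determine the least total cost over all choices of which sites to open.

For any fixed open set, each sensor cluster goes to its cheapest open site; total = fixed + service.
{S1, S4}: R1→S4 7·11=77, R2→S1 3·11=33, R3→S1 8·23=184, R4→S4 3·9=27, R5→S4 8·4=32, R6→S1 4·6=24, R7→S1 2·5=10. Service 387; fixed 242; total 629.
{S1, S5}: service 281 + fixed 371 = 652
{S4, S5}: service 325 + fixed 337 = 662
{S1, S2, S3, S4, S5}: service 269 + fixed 733 = 1002
No other subset beats 629.

Minimum total cost: 629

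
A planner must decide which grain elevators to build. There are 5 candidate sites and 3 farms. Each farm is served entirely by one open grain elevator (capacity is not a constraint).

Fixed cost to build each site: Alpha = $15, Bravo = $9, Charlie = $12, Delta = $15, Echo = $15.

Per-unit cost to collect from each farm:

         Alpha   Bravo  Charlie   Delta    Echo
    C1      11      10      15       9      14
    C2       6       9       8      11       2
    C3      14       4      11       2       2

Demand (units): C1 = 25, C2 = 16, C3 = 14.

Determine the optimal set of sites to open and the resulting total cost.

Open Delta and Echo; minimum total cost 315.

For any fixed open set, each farm goes to its cheapest open site; total = fixed + service.
{Delta, Echo}: C1→Delta 9·25=225, C2→Echo 2·16=32, C3→Delta 2·14=28. Service 285; fixed 30; total 315.
{Bravo, Delta, Echo}: service 285 + fixed 39 = 324
{Charlie, Delta, Echo}: C1→Delta 9·25=225, C2→Echo 2·16=32, C3→Delta 2·14=28. Service 285; fixed 42; total 327.
{Alpha, Bravo, Charlie, Delta, Echo}: service 285 + fixed 66 = 351
No other subset beats 315.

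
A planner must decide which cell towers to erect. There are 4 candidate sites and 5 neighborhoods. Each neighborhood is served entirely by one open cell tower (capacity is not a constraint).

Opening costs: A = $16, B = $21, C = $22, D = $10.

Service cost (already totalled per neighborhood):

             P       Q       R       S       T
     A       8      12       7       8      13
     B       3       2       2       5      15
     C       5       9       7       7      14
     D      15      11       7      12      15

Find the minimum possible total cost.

For any fixed open set, each neighborhood goes to its cheapest open site; total = fixed + service.
{B}: P→B 3, Q→B 2, R→B 2, S→B 5, T→B 15. Service 27; fixed 21; total 48.
{B, D}: P→B 3, Q→B 2, R→B 2, S→B 5, T→B 15. Service 27; fixed 31; total 58.
{A, B}: service 25 + fixed 37 = 62
{A, B, C, D}: service 25 + fixed 69 = 94
No other subset beats 48.

Minimum total cost: 48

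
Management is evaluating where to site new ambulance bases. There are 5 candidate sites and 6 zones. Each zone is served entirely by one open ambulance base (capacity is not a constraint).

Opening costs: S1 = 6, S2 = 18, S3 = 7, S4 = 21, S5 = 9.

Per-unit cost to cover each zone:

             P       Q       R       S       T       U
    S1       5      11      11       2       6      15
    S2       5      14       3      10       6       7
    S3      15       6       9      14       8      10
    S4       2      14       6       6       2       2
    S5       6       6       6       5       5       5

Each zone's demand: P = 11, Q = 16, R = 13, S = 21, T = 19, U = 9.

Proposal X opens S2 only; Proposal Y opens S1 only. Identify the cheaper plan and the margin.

Proposal Y is cheaper by 52.

Proposal X: {S2}: P→S2 5·11=55, Q→S2 14·16=224, R→S2 3·13=39, S→S2 10·21=210, T→S2 6·19=114, U→S2 7·9=63. Service 705; fixed 18; total 723.
Proposal Y: {S1}: P→S1 5·11=55, Q→S1 11·16=176, R→S1 11·13=143, S→S1 2·21=42, T→S1 6·19=114, U→S1 15·9=135. Service 665; fixed 6; total 671.
Difference: |723 − 671| = 52.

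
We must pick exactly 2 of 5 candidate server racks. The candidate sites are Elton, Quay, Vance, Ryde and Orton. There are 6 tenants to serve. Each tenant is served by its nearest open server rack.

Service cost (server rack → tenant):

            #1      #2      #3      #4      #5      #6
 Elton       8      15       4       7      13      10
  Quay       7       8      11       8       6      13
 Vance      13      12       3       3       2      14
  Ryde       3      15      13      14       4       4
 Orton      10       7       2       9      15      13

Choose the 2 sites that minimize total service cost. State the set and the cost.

With exactly 2 open, each tenant uses its cheapest among the chosen.
{Vance, Ryde}: #1→Ryde 3, #2→Vance 12, #3→Vance 3, #4→Vance 3, #5→Vance 2, #6→Ryde 4. Service cost 27.
{Ryde, Orton}: service cost 29
{Quay, Vance}: service cost 36
Among all 10 size-2 choices, {Vance, Ryde} is lowest.

Choose Vance and Ryde; total service cost 27.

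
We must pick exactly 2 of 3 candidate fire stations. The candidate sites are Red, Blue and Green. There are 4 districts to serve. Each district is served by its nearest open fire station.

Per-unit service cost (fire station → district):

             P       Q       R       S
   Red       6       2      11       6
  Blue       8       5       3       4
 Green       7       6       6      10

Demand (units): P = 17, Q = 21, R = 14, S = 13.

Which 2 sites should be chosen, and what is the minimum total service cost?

With exactly 2 open, each district uses its cheapest among the chosen.
{Red, Blue}: P→Red 6·17=102, Q→Red 2·21=42, R→Blue 3·14=42, S→Blue 4·13=52. Service cost 238.
{Red, Green}: service cost 306
{Blue, Green}: service cost 318
Among all 3 size-2 choices, {Red, Blue} is lowest.

Choose Red and Blue; total service cost 238.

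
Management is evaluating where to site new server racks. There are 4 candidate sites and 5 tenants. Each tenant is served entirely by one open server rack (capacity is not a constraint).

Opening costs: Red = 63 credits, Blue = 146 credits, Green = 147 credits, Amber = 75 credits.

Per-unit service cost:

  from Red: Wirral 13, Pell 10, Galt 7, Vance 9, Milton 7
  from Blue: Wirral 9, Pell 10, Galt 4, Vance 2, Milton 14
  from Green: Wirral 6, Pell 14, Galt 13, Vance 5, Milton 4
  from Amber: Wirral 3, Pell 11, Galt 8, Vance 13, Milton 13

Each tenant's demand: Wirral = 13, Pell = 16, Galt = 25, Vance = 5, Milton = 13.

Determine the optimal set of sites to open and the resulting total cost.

For any fixed open set, each tenant goes to its cheapest open site; total = fixed + service.
{Red, Amber}: Wirral→Amber 3·13=39, Pell→Red 10·16=160, Galt→Red 7·25=175, Vance→Red 9·5=45, Milton→Red 7·13=91. Service 510; fixed 138; total 648.
{Red, Blue, Amber}: service 400 + fixed 284 = 684
{Red, Blue}: Wirral→Blue 9·13=117, Pell→Red 10·16=160, Galt→Blue 4·25=100, Vance→Blue 2·5=10, Milton→Red 7·13=91. Service 478; fixed 209; total 687.
{Red, Blue, Green, Amber}: service 361 + fixed 431 = 792
No other subset beats 648.

Open Red and Amber; minimum total cost 648.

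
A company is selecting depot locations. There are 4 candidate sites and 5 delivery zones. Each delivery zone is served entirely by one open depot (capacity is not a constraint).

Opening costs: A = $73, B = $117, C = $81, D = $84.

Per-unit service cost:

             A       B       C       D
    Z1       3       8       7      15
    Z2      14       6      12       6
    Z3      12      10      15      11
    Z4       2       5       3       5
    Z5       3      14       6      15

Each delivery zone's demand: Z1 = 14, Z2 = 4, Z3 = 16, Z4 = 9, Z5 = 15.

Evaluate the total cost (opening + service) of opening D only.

Total cost: 764

Each delivery zone is assigned to its cheapest site among the open ones.
{D}: Z1→D 15·14=210, Z2→D 6·4=24, Z3→D 11·16=176, Z4→D 5·9=45, Z5→D 15·15=225. Service 680; fixed 84; total 764.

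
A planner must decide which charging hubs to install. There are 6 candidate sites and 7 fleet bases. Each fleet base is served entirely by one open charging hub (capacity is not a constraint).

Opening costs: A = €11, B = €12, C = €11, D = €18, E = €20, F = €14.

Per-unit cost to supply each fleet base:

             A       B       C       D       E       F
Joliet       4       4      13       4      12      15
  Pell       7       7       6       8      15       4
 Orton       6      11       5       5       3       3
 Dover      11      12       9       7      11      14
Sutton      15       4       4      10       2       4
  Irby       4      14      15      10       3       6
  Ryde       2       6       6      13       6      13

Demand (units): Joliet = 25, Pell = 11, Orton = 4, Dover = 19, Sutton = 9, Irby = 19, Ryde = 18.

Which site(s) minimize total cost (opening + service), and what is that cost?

For any fixed open set, each fleet base goes to its cheapest open site; total = fixed + service.
{A, D, E, F}: Joliet→A 4·25=100, Pell→F 4·11=44, Orton→E 3·4=12, Dover→D 7·19=133, Sutton→E 2·9=18, Irby→E 3·19=57, Ryde→A 2·18=36. Service 400; fixed 63; total 463.
{A, C, D, E, F}: service 400 + fixed 74 = 474
{A, B, D, E, F}: service 400 + fixed 75 = 475
{A, B, C, D, E, F}: Joliet→A 4·25=100, Pell→F 4·11=44, Orton→E 3·4=12, Dover→D 7·19=133, Sutton→E 2·9=18, Irby→E 3·19=57, Ryde→A 2·18=36. Service 400; fixed 86; total 486.
No other subset beats 463.

Open A, D, E and F; minimum total cost 463.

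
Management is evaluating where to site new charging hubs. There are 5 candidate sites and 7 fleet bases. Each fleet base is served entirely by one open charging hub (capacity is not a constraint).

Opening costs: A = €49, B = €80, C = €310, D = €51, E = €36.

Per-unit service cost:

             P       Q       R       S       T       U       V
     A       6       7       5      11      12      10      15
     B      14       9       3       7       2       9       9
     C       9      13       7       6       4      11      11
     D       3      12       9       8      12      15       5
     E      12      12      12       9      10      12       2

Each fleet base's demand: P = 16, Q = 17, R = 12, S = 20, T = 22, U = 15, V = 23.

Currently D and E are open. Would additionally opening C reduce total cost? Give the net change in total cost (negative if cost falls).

Current service cost with {D, E}: 966.
Adding C: each fleet base re-picks its cheapest; new service cost 755, saving 211.
Extra fixed cost: 310. Net change = 310 − 211 = 99.
(Totals: 1053 → 1152.)

No — net change +99 (cost rises by 99).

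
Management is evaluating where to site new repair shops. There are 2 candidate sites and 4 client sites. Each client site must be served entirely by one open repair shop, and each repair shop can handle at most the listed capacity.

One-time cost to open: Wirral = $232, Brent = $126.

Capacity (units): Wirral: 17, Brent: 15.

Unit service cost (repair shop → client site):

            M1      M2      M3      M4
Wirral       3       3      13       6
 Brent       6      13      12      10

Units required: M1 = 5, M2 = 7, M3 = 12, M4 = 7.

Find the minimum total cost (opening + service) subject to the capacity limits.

Open {Wirral, Brent}: M1→Wirral 3·5=15, M2→Brent 13·7=91, M3→Wirral 13·12=156, M4→Brent 10·7=70.
Loads: Wirral carries 17/17, Brent carries 14/15. Service 332; fixed 358; total 690.

Minimum total cost: 690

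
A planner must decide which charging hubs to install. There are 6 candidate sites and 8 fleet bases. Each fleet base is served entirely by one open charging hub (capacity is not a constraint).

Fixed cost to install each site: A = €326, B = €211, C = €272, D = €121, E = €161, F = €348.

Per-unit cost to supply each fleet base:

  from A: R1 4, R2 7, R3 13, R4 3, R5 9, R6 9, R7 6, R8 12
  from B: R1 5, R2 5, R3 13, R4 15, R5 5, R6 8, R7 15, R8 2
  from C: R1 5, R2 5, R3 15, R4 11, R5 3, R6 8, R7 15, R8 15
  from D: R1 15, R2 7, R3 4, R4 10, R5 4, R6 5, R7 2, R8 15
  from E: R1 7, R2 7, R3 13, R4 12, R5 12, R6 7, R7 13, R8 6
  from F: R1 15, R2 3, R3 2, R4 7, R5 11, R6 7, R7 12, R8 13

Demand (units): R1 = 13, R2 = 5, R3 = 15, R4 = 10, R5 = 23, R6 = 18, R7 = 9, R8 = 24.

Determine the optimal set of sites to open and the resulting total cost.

For any fixed open set, each fleet base goes to its cheapest open site; total = fixed + service.
{B, D}: R1→B 5·13=65, R2→B 5·5=25, R3→D 4·15=60, R4→D 10·10=100, R5→D 4·23=92, R6→D 5·18=90, R7→D 2·9=18, R8→B 2·24=48. Service 498; fixed 332; total 830.
{D, E}: service 630 + fixed 282 = 912
{B, D, E}: R1→B 5·13=65, R2→B 5·5=25, R3→D 4·15=60, R4→D 10·10=100, R5→D 4·23=92, R6→D 5·18=90, R7→D 2·9=18, R8→B 2·24=48. Service 498; fixed 493; total 991.
{A, B, C, D, E, F}: service 352 + fixed 1439 = 1791
No other subset beats 830.

Open B and D; minimum total cost 830.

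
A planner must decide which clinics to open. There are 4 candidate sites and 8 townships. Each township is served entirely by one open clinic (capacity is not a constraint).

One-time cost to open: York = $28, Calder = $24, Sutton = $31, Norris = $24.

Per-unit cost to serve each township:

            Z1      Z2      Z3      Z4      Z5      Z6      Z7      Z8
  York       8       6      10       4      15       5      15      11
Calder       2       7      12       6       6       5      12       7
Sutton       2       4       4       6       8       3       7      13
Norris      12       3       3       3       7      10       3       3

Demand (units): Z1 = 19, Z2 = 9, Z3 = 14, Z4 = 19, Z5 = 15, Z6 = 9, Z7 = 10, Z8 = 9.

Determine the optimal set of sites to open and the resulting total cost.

For any fixed open set, each township goes to its cheapest open site; total = fixed + service.
{Calder, Norris}: Z1→Calder 2·19=38, Z2→Norris 3·9=27, Z3→Norris 3·14=42, Z4→Norris 3·19=57, Z5→Calder 6·15=90, Z6→Calder 5·9=45, Z7→Norris 3·10=30, Z8→Norris 3·9=27. Service 356; fixed 48; total 404.
{Sutton, Norris}: service 353 + fixed 55 = 408
{Calder, Sutton, Norris}: Z1→Calder 2·19=38, Z2→Norris 3·9=27, Z3→Norris 3·14=42, Z4→Norris 3·19=57, Z5→Calder 6·15=90, Z6→Sutton 3·9=27, Z7→Norris 3·10=30, Z8→Norris 3·9=27. Service 338; fixed 79; total 417.
{York, Calder, Sutton, Norris}: service 338 + fixed 107 = 445
(All 15 nonempty subsets were checked; Calder and Norris is lowest.)

Open Calder and Norris; minimum total cost 404.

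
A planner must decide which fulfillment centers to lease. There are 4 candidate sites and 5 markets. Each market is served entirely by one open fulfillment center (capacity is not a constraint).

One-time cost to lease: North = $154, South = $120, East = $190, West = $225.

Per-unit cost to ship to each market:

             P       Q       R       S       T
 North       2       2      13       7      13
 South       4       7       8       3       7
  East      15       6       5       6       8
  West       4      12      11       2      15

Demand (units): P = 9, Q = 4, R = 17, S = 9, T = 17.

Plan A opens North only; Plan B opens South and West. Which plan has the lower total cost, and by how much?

Plan B is cheaper by 3.

Plan A: {North}: P→North 2·9=18, Q→North 2·4=8, R→North 13·17=221, S→North 7·9=63, T→North 13·17=221. Service 531; fixed 154; total 685.
Plan B: {South, West}: P→South 4·9=36, Q→South 7·4=28, R→South 8·17=136, S→West 2·9=18, T→South 7·17=119. Service 337; fixed 345; total 682.
Difference: |685 − 682| = 3.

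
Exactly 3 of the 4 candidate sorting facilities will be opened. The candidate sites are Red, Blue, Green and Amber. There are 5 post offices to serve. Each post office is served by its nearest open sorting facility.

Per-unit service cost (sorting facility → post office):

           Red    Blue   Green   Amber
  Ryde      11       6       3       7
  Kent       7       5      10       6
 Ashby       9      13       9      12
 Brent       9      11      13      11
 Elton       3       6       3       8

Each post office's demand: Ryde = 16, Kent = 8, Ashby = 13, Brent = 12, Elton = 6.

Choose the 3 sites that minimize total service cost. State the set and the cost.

With exactly 3 open, each post office uses its cheapest among the chosen.
{Red, Blue, Green}: Ryde→Green 3·16=48, Kent→Blue 5·8=40, Ashby→Red 9·13=117, Brent→Red 9·12=108, Elton→Red 3·6=18. Service cost 331.
{Red, Green, Amber}: service cost 339
{Blue, Green, Amber}: service cost 355
Among all 4 size-3 choices, {Red, Blue, Green} is lowest.

Choose Red, Blue and Green; total service cost 331.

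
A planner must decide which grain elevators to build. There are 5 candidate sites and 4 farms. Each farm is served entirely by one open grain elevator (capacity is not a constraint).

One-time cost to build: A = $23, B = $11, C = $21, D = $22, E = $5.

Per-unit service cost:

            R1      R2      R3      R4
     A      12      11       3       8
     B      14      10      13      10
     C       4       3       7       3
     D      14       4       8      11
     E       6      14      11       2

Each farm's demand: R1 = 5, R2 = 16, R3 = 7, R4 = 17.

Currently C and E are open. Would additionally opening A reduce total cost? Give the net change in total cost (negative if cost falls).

Yes — net change −5 (cost falls by 5).

Current service cost with {C, E}: 151.
Adding A: each farm re-picks its cheapest; new service cost 123, saving 28.
Extra fixed cost: 23. Net change = 23 − 28 = -5.
(Totals: 177 → 172.)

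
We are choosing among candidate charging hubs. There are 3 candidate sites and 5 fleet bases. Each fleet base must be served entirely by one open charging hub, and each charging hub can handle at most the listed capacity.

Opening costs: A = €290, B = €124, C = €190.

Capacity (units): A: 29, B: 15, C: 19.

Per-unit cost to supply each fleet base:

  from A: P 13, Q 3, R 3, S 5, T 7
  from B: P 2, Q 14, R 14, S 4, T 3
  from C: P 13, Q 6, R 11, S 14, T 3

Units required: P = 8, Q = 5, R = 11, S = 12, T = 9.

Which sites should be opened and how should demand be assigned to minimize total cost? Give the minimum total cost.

Minimum total cost: 719

Open {A, C}: P→C 13·8=104, Q→A 3·5=15, R→A 3·11=33, S→A 5·12=60, T→C 3·9=27.
Loads: A carries 28/29, C carries 17/19. Service 239; fixed 480; total 719.
Next best feasible plan costs 755.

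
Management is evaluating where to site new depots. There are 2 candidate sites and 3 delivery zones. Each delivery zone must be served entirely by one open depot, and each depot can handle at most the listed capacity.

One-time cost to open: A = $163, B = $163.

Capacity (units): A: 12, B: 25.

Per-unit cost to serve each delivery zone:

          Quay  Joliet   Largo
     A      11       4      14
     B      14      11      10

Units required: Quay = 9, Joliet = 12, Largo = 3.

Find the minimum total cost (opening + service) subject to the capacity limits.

Open {B}: Quay→B 14·9=126, Joliet→B 11·12=132, Largo→B 10·3=30.
Loads: B carries 24/25. Service 288; fixed 163; total 451.
Next best feasible plan costs 530.

Minimum total cost: 451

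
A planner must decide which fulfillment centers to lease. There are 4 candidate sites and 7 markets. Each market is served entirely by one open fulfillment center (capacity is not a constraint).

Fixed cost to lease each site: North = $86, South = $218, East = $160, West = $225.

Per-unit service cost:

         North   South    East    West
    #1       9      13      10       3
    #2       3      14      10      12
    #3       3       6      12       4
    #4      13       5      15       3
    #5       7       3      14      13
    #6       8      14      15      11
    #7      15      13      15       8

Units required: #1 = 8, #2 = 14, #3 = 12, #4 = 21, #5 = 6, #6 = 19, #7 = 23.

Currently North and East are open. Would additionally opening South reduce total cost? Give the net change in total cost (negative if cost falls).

Yes — net change −20 (cost falls by 20).

Current service cost with {North, East}: 962.
Adding South: each market re-picks its cheapest; new service cost 724, saving 238.
Extra fixed cost: 218. Net change = 218 − 238 = -20.
(Totals: 1208 → 1188.)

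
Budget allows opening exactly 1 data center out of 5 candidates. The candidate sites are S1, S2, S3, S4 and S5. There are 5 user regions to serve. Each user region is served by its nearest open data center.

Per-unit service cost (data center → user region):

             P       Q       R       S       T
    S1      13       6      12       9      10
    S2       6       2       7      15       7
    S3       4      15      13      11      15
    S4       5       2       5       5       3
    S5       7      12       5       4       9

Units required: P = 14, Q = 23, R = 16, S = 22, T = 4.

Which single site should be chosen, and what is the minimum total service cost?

With exactly 1 open, each user region uses its cheapest among the chosen.
{S4}: P→S4 5·14=70, Q→S4 2·23=46, R→S4 5·16=80, S→S4 5·22=110, T→S4 3·4=12. Service cost 318.
{S5}: service cost 578
{S2}: service cost 600
Among all 5 size-1 choices, {S4} is lowest.

Choose S4 only; total service cost 318.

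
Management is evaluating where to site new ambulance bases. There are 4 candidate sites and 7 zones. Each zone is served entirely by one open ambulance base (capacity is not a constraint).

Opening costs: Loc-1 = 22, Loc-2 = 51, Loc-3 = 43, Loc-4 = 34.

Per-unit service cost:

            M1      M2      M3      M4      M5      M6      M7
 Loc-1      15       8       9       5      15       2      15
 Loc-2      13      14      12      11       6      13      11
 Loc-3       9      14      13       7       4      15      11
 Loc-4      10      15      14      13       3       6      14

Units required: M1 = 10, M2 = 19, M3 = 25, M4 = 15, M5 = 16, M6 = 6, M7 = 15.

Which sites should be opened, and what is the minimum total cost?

Open Loc-1 and Loc-3; minimum total cost 848.

For any fixed open set, each zone goes to its cheapest open site; total = fixed + service.
{Loc-1, Loc-3}: M1→Loc-3 9·10=90, M2→Loc-1 8·19=152, M3→Loc-1 9·25=225, M4→Loc-1 5·15=75, M5→Loc-3 4·16=64, M6→Loc-1 2·6=12, M7→Loc-3 11·15=165. Service 783; fixed 65; total 848.
{Loc-1, Loc-3, Loc-4}: M1→Loc-3 9·10=90, M2→Loc-1 8·19=152, M3→Loc-1 9·25=225, M4→Loc-1 5·15=75, M5→Loc-4 3·16=48, M6→Loc-1 2·6=12, M7→Loc-3 11·15=165. Service 767; fixed 99; total 866.
{Loc-1, Loc-4}: service 822 + fixed 56 = 878
{Loc-1, Loc-2, Loc-3, Loc-4}: service 767 + fixed 150 = 917
(All 15 nonempty subsets were checked; Loc-1 and Loc-3 is lowest.)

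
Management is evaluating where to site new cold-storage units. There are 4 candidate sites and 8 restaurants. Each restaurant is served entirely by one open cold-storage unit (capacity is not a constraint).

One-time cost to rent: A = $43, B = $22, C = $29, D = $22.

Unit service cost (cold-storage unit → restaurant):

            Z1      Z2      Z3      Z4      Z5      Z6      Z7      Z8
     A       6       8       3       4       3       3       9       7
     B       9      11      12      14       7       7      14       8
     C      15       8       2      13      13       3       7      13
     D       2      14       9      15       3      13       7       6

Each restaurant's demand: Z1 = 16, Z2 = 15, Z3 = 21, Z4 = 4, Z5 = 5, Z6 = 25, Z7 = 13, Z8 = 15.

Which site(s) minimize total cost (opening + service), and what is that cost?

Open A and D; minimum total cost 567.

For any fixed open set, each restaurant goes to its cheapest open site; total = fixed + service.
{A, D}: Z1→D 2·16=32, Z2→A 8·15=120, Z3→A 3·21=63, Z4→A 4·4=16, Z5→A 3·5=15, Z6→A 3·25=75, Z7→D 7·13=91, Z8→D 6·15=90. Service 502; fixed 65; total 567.
{C, D}: service 517 + fixed 51 = 568
{A, C, D}: service 481 + fixed 94 = 575
{A, B, C, D}: Z1→D 2·16=32, Z2→A 8·15=120, Z3→C 2·21=42, Z4→A 4·4=16, Z5→A 3·5=15, Z6→A 3·25=75, Z7→C 7·13=91, Z8→D 6·15=90. Service 481; fixed 116; total 597.
(All 15 nonempty subsets were checked; A and D is lowest.)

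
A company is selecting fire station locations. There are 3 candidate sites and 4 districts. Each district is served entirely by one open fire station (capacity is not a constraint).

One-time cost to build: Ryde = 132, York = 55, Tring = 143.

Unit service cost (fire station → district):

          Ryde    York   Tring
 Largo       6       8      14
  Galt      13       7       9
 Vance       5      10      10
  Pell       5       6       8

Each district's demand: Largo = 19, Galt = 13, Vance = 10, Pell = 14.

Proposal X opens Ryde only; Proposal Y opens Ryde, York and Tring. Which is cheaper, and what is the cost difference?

Proposal X: {Ryde}: Largo→Ryde 6·19=114, Galt→Ryde 13·13=169, Vance→Ryde 5·10=50, Pell→Ryde 5·14=70. Service 403; fixed 132; total 535.
Proposal Y: {Ryde, York, Tring}: Largo→Ryde 6·19=114, Galt→York 7·13=91, Vance→Ryde 5·10=50, Pell→Ryde 5·14=70. Service 325; fixed 330; total 655.
Difference: |535 − 655| = 120.

Proposal X is cheaper by 120.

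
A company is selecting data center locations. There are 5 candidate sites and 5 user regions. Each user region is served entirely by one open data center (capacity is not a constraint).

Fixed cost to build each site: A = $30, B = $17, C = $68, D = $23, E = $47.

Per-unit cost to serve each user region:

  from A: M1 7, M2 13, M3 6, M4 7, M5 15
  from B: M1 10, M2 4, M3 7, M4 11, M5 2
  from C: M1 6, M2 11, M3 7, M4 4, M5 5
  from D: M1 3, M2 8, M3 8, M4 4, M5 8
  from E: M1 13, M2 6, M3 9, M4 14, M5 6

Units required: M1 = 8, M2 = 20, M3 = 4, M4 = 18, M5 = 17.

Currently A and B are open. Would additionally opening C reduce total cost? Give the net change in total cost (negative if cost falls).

Current service cost with {A, B}: 320.
Adding C: each user region re-picks its cheapest; new service cost 258, saving 62.
Extra fixed cost: 68. Net change = 68 − 62 = 6.
(Totals: 367 → 373.)

No — net change +6 (cost rises by 6).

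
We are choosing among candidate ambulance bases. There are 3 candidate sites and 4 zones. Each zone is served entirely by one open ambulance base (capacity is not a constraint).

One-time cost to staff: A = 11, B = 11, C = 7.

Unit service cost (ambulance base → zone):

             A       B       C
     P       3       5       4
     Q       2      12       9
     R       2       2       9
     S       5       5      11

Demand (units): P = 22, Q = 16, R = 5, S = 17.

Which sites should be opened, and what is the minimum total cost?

Open A only; minimum total cost 204.

For any fixed open set, each zone goes to its cheapest open site; total = fixed + service.
{A}: P→A 3·22=66, Q→A 2·16=32, R→A 2·5=10, S→A 5·17=85. Service 193; fixed 11; total 204.
{A, C}: service 193 + fixed 18 = 211
{A, B}: service 193 + fixed 22 = 215
{A, B, C}: service 193 + fixed 29 = 222
(All 7 nonempty subsets were checked; A only is lowest.)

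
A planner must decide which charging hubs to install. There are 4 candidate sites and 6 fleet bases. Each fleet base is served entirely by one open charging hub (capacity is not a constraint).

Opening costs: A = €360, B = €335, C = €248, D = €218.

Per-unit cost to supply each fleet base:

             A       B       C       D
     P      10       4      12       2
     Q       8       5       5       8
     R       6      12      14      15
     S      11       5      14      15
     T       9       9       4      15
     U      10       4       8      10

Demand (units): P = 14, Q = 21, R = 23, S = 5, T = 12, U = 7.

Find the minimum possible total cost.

Minimum total cost: 933

For any fixed open set, each fleet base goes to its cheapest open site; total = fixed + service.
{B}: P→B 4·14=56, Q→B 5·21=105, R→B 12·23=276, S→B 5·5=25, T→B 9·12=108, U→B 4·7=28. Service 598; fixed 335; total 933.
{C}: service 769 + fixed 248 = 1017
{A}: service 679 + fixed 360 = 1039
{A, B, C, D}: P→D 2·14=28, Q→B 5·21=105, R→A 6·23=138, S→B 5·5=25, T→C 4·12=48, U→B 4·7=28. Service 372; fixed 1161; total 1533.
No other subset beats 933.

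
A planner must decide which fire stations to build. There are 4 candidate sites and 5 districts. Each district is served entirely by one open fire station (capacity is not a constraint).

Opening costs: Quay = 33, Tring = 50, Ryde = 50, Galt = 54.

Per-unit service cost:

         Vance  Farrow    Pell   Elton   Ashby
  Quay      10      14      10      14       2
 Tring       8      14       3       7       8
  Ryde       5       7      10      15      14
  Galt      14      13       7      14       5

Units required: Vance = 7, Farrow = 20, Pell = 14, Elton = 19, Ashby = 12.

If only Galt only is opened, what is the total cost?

Each district is assigned to its cheapest site among the open ones.
{Galt}: Vance→Galt 14·7=98, Farrow→Galt 13·20=260, Pell→Galt 7·14=98, Elton→Galt 14·19=266, Ashby→Galt 5·12=60. Service 782; fixed 54; total 836.

Total cost: 836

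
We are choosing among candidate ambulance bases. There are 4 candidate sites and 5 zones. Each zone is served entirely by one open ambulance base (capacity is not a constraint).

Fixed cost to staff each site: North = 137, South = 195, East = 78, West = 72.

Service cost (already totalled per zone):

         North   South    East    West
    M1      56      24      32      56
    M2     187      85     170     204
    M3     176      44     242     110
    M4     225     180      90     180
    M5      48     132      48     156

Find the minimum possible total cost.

For any fixed open set, each zone goes to its cheapest open site; total = fixed + service.
{South, East}: M1→South 24, M2→South 85, M3→South 44, M4→East 90, M5→East 48. Service 291; fixed 273; total 564.
{East, West}: service 450 + fixed 150 = 600
{South, East, West}: M1→South 24, M2→South 85, M3→South 44, M4→East 90, M5→East 48. Service 291; fixed 345; total 636.
{North, South, East, West}: M1→South 24, M2→South 85, M3→South 44, M4→East 90, M5→North 48. Service 291; fixed 482; total 773.
No other subset beats 564.

Minimum total cost: 564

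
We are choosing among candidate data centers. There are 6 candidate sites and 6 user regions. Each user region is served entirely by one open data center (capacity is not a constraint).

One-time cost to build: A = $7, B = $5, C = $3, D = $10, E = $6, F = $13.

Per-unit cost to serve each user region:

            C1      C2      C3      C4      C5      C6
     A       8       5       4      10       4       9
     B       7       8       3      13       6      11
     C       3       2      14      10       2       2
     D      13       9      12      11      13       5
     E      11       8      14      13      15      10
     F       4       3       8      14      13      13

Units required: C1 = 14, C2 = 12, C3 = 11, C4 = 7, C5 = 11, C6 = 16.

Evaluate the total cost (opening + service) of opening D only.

Each user region is assigned to its cheapest site among the open ones.
{D}: C1→D 13·14=182, C2→D 9·12=108, C3→D 12·11=132, C4→D 11·7=77, C5→D 13·11=143, C6→D 5·16=80. Service 722; fixed 10; total 732.

Total cost: 732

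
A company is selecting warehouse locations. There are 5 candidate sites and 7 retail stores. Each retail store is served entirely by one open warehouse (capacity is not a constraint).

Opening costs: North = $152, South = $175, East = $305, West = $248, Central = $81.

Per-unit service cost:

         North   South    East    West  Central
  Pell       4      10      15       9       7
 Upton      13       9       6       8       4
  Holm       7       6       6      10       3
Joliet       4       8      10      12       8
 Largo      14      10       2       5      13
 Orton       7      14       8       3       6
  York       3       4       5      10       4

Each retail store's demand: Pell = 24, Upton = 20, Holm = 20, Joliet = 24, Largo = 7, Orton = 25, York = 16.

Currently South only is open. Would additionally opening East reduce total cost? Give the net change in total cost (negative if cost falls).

Current service cost with {South}: 1216.
Adding East: each retail store re-picks its cheapest; new service cost 950, saving 266.
Extra fixed cost: 305. Net change = 305 − 266 = 39.
(Totals: 1391 → 1430.)

No — net change +39 (cost rises by 39).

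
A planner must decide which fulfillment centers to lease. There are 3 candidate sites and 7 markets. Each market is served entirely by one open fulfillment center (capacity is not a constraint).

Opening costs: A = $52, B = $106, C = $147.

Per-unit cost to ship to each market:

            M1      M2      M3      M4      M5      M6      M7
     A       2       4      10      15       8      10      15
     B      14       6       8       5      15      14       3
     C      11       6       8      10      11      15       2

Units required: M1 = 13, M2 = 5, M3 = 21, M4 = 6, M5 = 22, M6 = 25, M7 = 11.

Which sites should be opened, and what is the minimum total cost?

For any fixed open set, each market goes to its cheapest open site; total = fixed + service.
{A, B}: M1→A 2·13=26, M2→A 4·5=20, M3→B 8·21=168, M4→B 5·6=30, M5→A 8·22=176, M6→A 10·25=250, M7→B 3·11=33. Service 703; fixed 158; total 861.
{A, C}: service 722 + fixed 199 = 921
{A}: service 937 + fixed 52 = 989
{A, B, C}: M1→A 2·13=26, M2→A 4·5=20, M3→B 8·21=168, M4→B 5·6=30, M5→A 8·22=176, M6→A 10·25=250, M7→C 2·11=22. Service 692; fixed 305; total 997.
No other subset beats 861.

Open A and B; minimum total cost 861.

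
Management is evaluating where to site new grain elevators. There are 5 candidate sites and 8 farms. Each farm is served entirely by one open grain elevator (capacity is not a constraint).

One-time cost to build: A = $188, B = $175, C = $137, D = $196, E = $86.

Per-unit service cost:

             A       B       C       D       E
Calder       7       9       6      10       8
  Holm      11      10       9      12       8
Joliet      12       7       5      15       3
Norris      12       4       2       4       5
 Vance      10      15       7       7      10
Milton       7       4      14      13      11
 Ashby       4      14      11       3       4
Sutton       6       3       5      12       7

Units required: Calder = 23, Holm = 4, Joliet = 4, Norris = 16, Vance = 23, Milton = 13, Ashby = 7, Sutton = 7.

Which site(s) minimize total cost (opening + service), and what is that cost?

For any fixed open set, each farm goes to its cheapest open site; total = fixed + service.
{C, E}: Calder→C 6·23=138, Holm→E 8·4=32, Joliet→E 3·4=12, Norris→C 2·16=32, Vance→C 7·23=161, Milton→E 11·13=143, Ashby→E 4·7=28, Sutton→C 5·7=35. Service 581; fixed 223; total 804.
{C}: Calder→C 6·23=138, Holm→C 9·4=36, Joliet→C 5·4=20, Norris→C 2·16=32, Vance→C 7·23=161, Milton→C 14·13=182, Ashby→C 11·7=77, Sutton→C 5·7=35. Service 681; fixed 137; total 818.
{E}: service 758 + fixed 86 = 844
{A, B, C, D, E}: service 469 + fixed 782 = 1251
No other subset beats 804.

Open C and E; minimum total cost 804.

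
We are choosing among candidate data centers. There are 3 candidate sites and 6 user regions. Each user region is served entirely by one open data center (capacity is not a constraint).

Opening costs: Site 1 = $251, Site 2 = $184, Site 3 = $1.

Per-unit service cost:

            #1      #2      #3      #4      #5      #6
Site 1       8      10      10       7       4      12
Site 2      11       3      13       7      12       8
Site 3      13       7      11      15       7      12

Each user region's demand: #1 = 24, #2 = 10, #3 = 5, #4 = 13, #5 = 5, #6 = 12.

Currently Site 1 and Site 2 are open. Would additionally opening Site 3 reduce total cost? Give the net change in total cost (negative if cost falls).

No — net change +1 (cost rises by 1).

Current service cost with {Site 1, Site 2}: 479.
Adding Site 3: each user region re-picks its cheapest; new service cost 479, saving 0.
Extra fixed cost: 1. Net change = 1 − 0 = 1.
(Totals: 914 → 915.)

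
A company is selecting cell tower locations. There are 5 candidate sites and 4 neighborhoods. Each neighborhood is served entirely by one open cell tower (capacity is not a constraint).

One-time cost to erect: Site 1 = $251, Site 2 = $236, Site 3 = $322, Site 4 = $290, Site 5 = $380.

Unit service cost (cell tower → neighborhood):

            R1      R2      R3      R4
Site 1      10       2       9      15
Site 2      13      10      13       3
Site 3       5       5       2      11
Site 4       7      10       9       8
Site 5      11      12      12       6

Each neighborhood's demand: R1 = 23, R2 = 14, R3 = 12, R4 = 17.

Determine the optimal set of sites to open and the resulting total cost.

For any fixed open set, each neighborhood goes to its cheapest open site; total = fixed + service.
{Site 3}: R1→Site 3 5·23=115, R2→Site 3 5·14=70, R3→Site 3 2·12=24, R4→Site 3 11·17=187. Service 396; fixed 322; total 718.
{Site 2, Site 3}: R1→Site 3 5·23=115, R2→Site 3 5·14=70, R3→Site 3 2·12=24, R4→Site 2 3·17=51. Service 260; fixed 558; total 818.
{Site 4}: service 545 + fixed 290 = 835
{Site 1, Site 2, Site 3, Site 4, Site 5}: service 218 + fixed 1479 = 1697
No other subset beats 718.

Open Site 3 only; minimum total cost 718.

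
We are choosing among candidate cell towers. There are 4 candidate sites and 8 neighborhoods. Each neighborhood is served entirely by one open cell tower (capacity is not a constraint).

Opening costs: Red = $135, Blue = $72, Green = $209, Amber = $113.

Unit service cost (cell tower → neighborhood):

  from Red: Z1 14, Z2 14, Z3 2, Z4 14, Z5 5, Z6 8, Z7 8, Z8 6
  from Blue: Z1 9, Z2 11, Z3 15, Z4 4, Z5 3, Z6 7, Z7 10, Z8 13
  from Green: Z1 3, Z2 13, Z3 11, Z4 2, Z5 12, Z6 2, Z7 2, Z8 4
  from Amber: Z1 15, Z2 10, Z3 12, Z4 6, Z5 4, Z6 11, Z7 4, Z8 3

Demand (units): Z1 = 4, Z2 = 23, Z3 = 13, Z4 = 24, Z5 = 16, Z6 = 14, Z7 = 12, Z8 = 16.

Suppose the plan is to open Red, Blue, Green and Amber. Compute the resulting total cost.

Each neighborhood is assigned to its cheapest site among the open ones.
{Red, Blue, Green, Amber}: Z1→Green 3·4=12, Z2→Amber 10·23=230, Z3→Red 2·13=26, Z4→Green 2·24=48, Z5→Blue 3·16=48, Z6→Green 2·14=28, Z7→Green 2·12=24, Z8→Amber 3·16=48. Service 464; fixed 529; total 993.

Total cost: 993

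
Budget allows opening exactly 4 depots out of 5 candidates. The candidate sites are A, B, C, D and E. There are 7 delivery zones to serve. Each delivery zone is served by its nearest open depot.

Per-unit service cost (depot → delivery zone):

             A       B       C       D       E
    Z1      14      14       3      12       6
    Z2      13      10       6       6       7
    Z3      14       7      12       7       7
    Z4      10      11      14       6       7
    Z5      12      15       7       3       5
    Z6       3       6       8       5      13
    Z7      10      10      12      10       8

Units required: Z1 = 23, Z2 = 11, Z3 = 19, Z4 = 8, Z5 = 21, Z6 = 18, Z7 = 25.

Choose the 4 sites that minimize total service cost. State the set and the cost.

With exactly 4 open, each delivery zone uses its cheapest among the chosen.
{A, C, D, E}: Z1→C 3·23=69, Z2→C 6·11=66, Z3→D 7·19=133, Z4→D 6·8=48, Z5→D 3·21=63, Z6→A 3·18=54, Z7→E 8·25=200. Service cost 633.
{B, C, D, E}: service cost 669
{A, B, C, D}: service cost 683
Among all 5 size-4 choices, {A, C, D, E} is lowest.

Choose A, C, D and E; total service cost 633.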